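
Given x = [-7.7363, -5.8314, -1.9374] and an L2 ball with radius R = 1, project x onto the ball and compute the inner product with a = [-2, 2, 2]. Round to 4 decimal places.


Step 1: Compute ||x|| (intermediates to 6 decimals).
||x|| = sqrt((-7.7363)^2 + (-5.8314)^2 + (-1.9374)^2) = 9.879731
Step 2: Project.
Since ||x|| > R, scale = R/||x|| = 1/9.879731 = 0.101217, proj(x) = scale * x
proj(x) = [-0.783045, -0.590237, -0.196098]
Step 3: Dot product.
a^T * proj(x) = -2*(-0.783045) + 2*(-0.590237) + 2*(-0.196098) = -0.0066


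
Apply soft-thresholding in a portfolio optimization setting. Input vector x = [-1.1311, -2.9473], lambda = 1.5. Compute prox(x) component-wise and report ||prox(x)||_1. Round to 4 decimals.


Soft-thresholding with lambda = 1.5:
prox(-1.1311) = sign(-1.1311)*max(|-1.1311| - 1.5, 0) = 0.0
prox(-2.9473) = sign(-2.9473)*max(|-2.9473| - 1.5, 0) = -1.4473
prox(x) = [0.0, -1.4473]
||prox(x)||_1 = 0.0 + 1.4473 = 1.4473


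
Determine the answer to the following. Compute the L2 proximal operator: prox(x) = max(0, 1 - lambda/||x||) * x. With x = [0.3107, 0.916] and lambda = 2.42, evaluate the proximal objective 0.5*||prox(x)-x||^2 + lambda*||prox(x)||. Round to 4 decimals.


Step 1: Compute ||x||.
||x|| = 0.9673
Step 2: Compute scaling factor.
scale = max(0, 1 - 2.42/0.9673) = 0.0
Step 3: prox(x) = [0.0, 0.0]
||prox(x)|| = 0.0
Step 4: Proximal objective.
0.5*||prox-x||^2 = 0.4678
lambda*||prox|| = 0.0
Total = 0.4678


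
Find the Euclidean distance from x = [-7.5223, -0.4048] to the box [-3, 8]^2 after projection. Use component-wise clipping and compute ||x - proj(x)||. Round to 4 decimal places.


Project each component onto [-3, 8].
clip(-7.5223) = -3.0, clip(-0.4048) = -0.4048
Projection = [-3.0, -0.4048]
Squared diffs: [20.4512, 0.0]
Distance = sqrt(20.4512) = 4.5223


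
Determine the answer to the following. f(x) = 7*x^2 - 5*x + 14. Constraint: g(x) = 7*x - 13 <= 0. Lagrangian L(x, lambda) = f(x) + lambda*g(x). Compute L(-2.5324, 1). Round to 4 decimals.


Step 1: Evaluate f(x).
f(-2.5324) = 7*(-2.5324)^2 - 5*(-2.5324) + 14 = 71.5533
Step 2: Evaluate g(x).
g(-2.5324) = 7*-2.5324 - 13 = -30.7268
Step 3: Compute Lagrangian.
L = 71.5533 + 1*-30.7268 = 40.8265


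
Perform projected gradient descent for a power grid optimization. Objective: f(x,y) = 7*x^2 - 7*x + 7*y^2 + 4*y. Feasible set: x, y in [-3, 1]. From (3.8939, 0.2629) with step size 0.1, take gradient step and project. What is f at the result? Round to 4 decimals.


Step 1: Compute gradient at (3.8939, 0.2629).
grad_x = 2*7*3.8939 - 7 = 47.5146
grad_y = 2*7*0.2629 + 4 = 7.6806
Step 2: Gradient step.
x_raw = 3.8939 - 0.1*47.5146 = -0.8576
y_raw = 0.2629 - 0.1*7.6806 = -0.5052
Step 3: Project onto [-3, 1].
x_proj = clip(-0.8576) = -0.8576
y_proj = clip(-0.5052) = -0.5052
Step 4: Evaluate f.
f(-0.8576, -0.5052) = 10.9165


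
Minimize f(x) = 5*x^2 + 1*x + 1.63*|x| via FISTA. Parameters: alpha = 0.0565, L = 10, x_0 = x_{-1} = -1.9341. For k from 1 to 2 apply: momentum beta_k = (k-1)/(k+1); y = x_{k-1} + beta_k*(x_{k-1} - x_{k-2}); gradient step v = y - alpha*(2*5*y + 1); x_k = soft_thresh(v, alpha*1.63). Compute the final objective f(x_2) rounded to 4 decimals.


FISTA on f(x) = 5*x^2 + 1*x + 1.63*|x|
L = 10, alpha = 0.0565
Iteration 1: beta = 0.0, y = -1.9341 + 0.0*(-1.9341 + 1.9341) = -1.9341
  grad(y) = -18.341, v = y - alpha*grad = -0.8978
  prox(v) = soft_thresh(-0.8978, 0.0921) = -0.8057
Iteration 2: beta = 0.3333, y = -0.8057 + 0.3333*(-0.8057 + 1.9341) = -0.4296
  grad(y) = -3.2962, v = y - alpha*grad = -0.2434
  prox(v) = soft_thresh(-0.2434, 0.0921) = -0.1513
f(x_2) = 5*(-0.1513)^2 + 1*(-0.1513) + 1.63*|-0.1513| = 0.2098


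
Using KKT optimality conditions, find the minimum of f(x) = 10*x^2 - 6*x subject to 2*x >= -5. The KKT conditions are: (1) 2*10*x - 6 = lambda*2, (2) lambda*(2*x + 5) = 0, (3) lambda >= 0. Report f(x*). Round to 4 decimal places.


Step 1: Try lambda = 0 (constraint inactive).
Stationarity: 2*10*x - 6 = 0
x* = 6/(2*10) = 0.3
Check constraint: 2*0.3 = 0.6 >= -5 -- satisfied.
Step 2: Compute optimal value.
f(x*) = 10*0.3^2 - 6*0.3 = -0.9


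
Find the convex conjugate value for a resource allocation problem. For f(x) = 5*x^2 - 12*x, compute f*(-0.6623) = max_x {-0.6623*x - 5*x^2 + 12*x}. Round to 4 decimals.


f*(y) = sup_x {y*x - a*x^2 - b*x} = sup_x {(y-b)*x - a*x^2}
FOC: (y - b) - 2a*x = 0 => x* = (y - b)/(2a)
x* = (-0.6623 + 12)/(2*5) = 1.1338
f*(-0.6623) = (y-b)^2/(4a) = (-0.6623 + 12)^2/(4*5)
= 128.5434/20 = 6.4272


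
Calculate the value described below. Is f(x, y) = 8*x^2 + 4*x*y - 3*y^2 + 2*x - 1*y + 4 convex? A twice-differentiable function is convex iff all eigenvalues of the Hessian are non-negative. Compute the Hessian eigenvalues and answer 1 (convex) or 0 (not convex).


The Hessian of f(x,y) = 8*x^2 + 4*x*y - 3*y^2 + 2*x - 1*y + 4 is:
H = [[16, 4], [4, -6]]
Trace = 16 - 6 = 10
Determinant = 16*-6 - (4)^2 = -112
Discriminant = (10)^2 - 4*-112 = 548.0
Eigenvalues: lambda_1 = -6.7047, lambda_2 = 16.7047
The function is not convex.

0


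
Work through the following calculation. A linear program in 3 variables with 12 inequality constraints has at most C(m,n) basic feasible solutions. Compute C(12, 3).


Each vertex corresponds to some choice of n active constraints out of m, so the number of vertices is at most C(m, n) = m! / (n!(m-n)!).
m = 12, n = 3
Numerator: 12 * 11 * 10
Denominator: 3! = 6
C(12, 3) = 220


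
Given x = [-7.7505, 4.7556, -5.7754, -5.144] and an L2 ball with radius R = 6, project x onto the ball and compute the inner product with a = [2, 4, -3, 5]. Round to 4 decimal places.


Step 1: Compute ||x|| (intermediates to 6 decimals).
||x|| = sqrt((-7.7505)^2 + 4.7556^2 + (-5.7754)^2 + (-5.144)^2) = 11.937419
Step 2: Project.
Since ||x|| > R, scale = R/||x|| = 6/11.937419 = 0.502621, proj(x) = scale * x
proj(x) = [-3.895564, 2.390264, -2.902837, -2.585482]
Step 3: Dot product.
a^T * proj(x) = 2*(-3.895564) + 4*2.390264 - 3*(-2.902837) + 5*(-2.585482) = -2.449


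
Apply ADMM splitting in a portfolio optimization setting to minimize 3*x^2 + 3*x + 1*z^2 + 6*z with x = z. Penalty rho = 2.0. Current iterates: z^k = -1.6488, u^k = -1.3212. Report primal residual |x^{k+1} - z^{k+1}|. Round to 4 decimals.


ADMM iteration with rho = 2.0, z^k = -1.6488, u^k = -1.3212
Step 1: x-update.
Minimize 3*x^2 + 3*x + (2.0/2)*(x + 1.6488 - 1.3212)^2
FOC: (2*3 + 2.0)*x = -3 + 2.0*(-1.6488 + 1.3212)
x^{k+1} = -0.4569
Step 2: z-update.
Minimize 1*z^2 + 6*z + (2.0/2)*(-0.4569 - z - 1.3212)^2
FOC: (2*1 + 2.0)*z = -6 + 2.0*(-0.4569 - 1.3212)
z^{k+1} = -2.3891
Step 3: u-update.
u^{k+1} = -1.3212 - 0.4569 + 2.3891 = 0.611
Step 4: Primal residual = |-0.4569 + 2.3891| = 1.9322


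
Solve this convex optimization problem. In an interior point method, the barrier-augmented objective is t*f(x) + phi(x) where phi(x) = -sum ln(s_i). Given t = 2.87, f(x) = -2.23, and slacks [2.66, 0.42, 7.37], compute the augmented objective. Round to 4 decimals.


Step 1: Compute log-barrier.
ln values: [0.9783, -0.8675, 1.9974]
phi = -(0.9783 - 0.8675 + 1.9974) = -2.1082
Step 2: Compute augmented objective.
t*f(x) = 2.87*-2.23 = -6.4001
Total = -6.4001 - 2.1082 = -8.5083


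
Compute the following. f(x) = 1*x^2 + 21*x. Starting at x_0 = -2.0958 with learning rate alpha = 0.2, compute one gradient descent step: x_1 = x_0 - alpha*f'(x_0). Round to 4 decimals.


We compute the gradient at x_0 and apply the update.
f'(x) = 2*x + 21
f'(-2.0958) = 2*-2.0958 + 21 = 16.8084
x_1 = -2.0958 - 0.2*16.8084 = -5.4575


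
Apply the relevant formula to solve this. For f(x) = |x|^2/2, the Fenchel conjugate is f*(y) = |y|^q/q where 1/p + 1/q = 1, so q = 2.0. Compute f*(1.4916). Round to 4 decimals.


The conjugate exponent q satisfies 1/p + 1/q = 1.
p = 2, so q = 2/(2 - 1) = 2.0
|y|^q = 1.4916^2.0 = 2.2249
f*(1.4916) = 2.2249 / 2.0 = 1.1124


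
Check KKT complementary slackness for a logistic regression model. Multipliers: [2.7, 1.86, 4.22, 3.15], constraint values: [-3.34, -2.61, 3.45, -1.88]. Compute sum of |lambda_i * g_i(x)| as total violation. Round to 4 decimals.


KKT complementary slackness check:
lambda_1 * g_1 = 2.7 * -3.34 = -9.018
lambda_2 * g_2 = 1.86 * -2.61 = -4.8546
lambda_3 * g_3 = 4.22 * 3.45 = 14.559
lambda_4 * g_4 = 3.15 * -1.88 = -5.922
Total violation = 9.018 + 4.8546 + 14.559 + 5.922 = 34.3536


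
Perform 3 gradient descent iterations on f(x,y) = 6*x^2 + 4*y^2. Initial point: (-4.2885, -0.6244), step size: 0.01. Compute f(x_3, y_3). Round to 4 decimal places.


Gradient descent on f(x,y) = 6*x^2 + 4*y^2.
Starting point: (-4.2885, -0.6244), alpha = 0.01
Step 1: grad_x = 2*6*-4.2885 = -51.462, grad_y = 2*4*-0.6244 = -4.9952
  x_1 = -4.2885 - 0.01*-51.462 = -3.7739
  y_1 = -0.6244 - 0.01*-4.9952 = -0.5744
Step 2: grad_x = 2*6*-3.7739 = -45.2866, grad_y = 2*4*-0.5744 = -4.5956
  x_2 = -3.7739 - 0.01*-45.2866 = -3.321
  y_2 = -0.5744 - 0.01*-4.5956 = -0.5285
Step 3: grad_x = 2*6*-3.321 = -39.8522, grad_y = 2*4*-0.5285 = -4.2279
  x_3 = -3.321 - 0.01*-39.8522 = -2.9225
  y_3 = -0.5285 - 0.01*-4.2279 = -0.4862
f(-2.9225, -0.4862) = 6*(-2.9225)^2 + 4*(-0.4862)^2 = 52.1914


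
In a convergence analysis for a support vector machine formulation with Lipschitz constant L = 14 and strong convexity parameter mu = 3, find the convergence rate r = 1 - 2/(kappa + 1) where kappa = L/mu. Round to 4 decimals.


Step 1: Compute the condition number.
kappa = L/mu = 14/3 = 4.6667
Step 2: Compute the convergence rate.
r = 1 - 2/(kappa + 1) = 1 - 2*mu/(L + mu) = (L - mu)/(L + mu) = 11/17 = 0.6471


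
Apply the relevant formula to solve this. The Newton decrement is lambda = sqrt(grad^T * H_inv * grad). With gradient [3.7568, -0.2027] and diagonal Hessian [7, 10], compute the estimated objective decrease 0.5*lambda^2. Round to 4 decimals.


Step 1: H is diagonal, so H^(-1) * g = [0.5367, -0.0203].
Step 2: g^T H^(-1) g = sum_i g_i^2 / H_ii
  = (3.7568)^2/7 + (-0.2027)^2/10
  = 2.0162 + 0.0041 = 2.0203
Step 3: Objective decrease = 0.5 * g^T H^(-1) g = 1.0102


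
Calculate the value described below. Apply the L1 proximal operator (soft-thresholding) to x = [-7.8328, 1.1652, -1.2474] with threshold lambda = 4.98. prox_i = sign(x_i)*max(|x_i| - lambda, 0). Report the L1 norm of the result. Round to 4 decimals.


Soft-thresholding with lambda = 4.98:
prox(-7.8328) = sign(-7.8328)*max(|-7.8328| - 4.98, 0) = -2.8528
prox(1.1652) = sign(1.1652)*max(|1.1652| - 4.98, 0) = 0.0
prox(-1.2474) = sign(-1.2474)*max(|-1.2474| - 4.98, 0) = 0.0
prox(x) = [-2.8528, 0.0, 0.0]
||prox(x)||_1 = 2.8528 + 0.0 + 0.0 = 2.8528


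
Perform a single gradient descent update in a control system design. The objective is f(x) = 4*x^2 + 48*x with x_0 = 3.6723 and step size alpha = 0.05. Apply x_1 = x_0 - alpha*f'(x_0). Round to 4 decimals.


We compute the gradient at x_0 and apply the update.
f'(x) = 8*x + 48
f'(3.6723) = 8*3.6723 + 48 = 77.3784
x_1 = 3.6723 - 0.05*77.3784 = -0.1966


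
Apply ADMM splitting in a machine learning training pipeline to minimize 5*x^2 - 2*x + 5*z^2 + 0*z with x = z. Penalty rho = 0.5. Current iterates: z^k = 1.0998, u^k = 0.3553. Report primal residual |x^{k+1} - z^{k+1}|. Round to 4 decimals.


ADMM iteration with rho = 0.5, z^k = 1.0998, u^k = 0.3553
Step 1: x-update.
Minimize 5*x^2 - 2*x + (0.5/2)*(x - 1.0998 + 0.3553)^2
FOC: (2*5 + 0.5)*x = 2 + 0.5*(1.0998 - 0.3553)
x^{k+1} = 0.2259
Step 2: z-update.
Minimize 5*z^2 + 0*z + (0.5/2)*(0.2259 - z + 0.3553)^2
FOC: (2*5 + 0.5)*z = 0 + 0.5*(0.2259 + 0.3553)
z^{k+1} = 0.0277
Step 3: u-update.
u^{k+1} = 0.3553 + 0.2259 - 0.0277 = 0.5536
Step 4: Primal residual = |0.2259 - 0.0277| = 0.1983


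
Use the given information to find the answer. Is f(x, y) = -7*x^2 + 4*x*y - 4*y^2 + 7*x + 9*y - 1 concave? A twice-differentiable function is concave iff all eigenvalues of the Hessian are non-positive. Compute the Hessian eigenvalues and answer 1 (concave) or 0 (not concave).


The Hessian of f(x,y) = -7*x^2 + 4*x*y - 4*y^2 + 7*x + 9*y - 1 is:
H = [[-14, 4], [4, -8]]
Trace = -14 - 8 = -22
Determinant = -14*-8 - (4)^2 = 96
Discriminant = (-22)^2 - 4*96 = 100.0
Eigenvalues: lambda_1 = -16.0, lambda_2 = -6.0
The function is concave.

1


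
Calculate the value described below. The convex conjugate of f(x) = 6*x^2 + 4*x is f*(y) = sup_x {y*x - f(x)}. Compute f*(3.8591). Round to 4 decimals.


f*(y) = sup_x {y*x - a*x^2 - b*x} = sup_x {(y-b)*x - a*x^2}
FOC: (y - b) - 2a*x = 0 => x* = (y - b)/(2a)
x* = (3.8591 - 4)/(2*6) = -0.0117
f*(3.8591) = (y-b)^2/(4a) = (3.8591 - 4)^2/(4*6)
= 0.0199/24 = 0.0008


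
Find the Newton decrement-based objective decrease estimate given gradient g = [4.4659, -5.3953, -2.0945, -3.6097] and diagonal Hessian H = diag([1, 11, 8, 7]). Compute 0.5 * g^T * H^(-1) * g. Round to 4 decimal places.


Step 1: H is diagonal, so H^(-1) * g = [4.4659, -0.4905, -0.2618, -0.5157].
Step 2: g^T H^(-1) g = sum_i g_i^2 / H_ii
  = (4.4659)^2/1 + (-5.3953)^2/11 + (-2.0945)^2/8 + (-3.6097)^2/7
  = 19.9443 + 2.6463 + 0.5484 + 1.8614 = 25.0003
Step 3: Objective decrease = 0.5 * g^T H^(-1) g = 12.5002


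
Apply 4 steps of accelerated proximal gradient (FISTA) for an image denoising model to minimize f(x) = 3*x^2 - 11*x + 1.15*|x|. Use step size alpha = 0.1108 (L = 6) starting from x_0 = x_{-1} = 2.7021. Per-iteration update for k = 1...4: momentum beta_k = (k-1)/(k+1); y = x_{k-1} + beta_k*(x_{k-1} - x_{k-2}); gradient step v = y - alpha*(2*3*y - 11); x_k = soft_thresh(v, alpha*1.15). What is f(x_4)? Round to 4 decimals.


FISTA on f(x) = 3*x^2 - 11*x + 1.15*|x|
L = 6, alpha = 0.1108
Iteration 1: beta = 0.0, y = 2.7021 + 0.0*(2.7021 - 2.7021) = 2.7021
  grad(y) = 5.2126, v = y - alpha*grad = 2.1245
  prox(v) = soft_thresh(2.1245, 0.1274) = 1.9971
Iteration 2: beta = 0.3333, y = 1.9971 + 0.3333*(1.9971 - 2.7021) = 1.7621
  grad(y) = -0.4272, v = y - alpha*grad = 1.8095
  prox(v) = soft_thresh(1.8095, 0.1274) = 1.682
Iteration 3: beta = 0.5, y = 1.682 + 0.5*(1.682 - 1.9971) = 1.5245
  grad(y) = -1.853, v = y - alpha*grad = 1.7298
  prox(v) = soft_thresh(1.7298, 0.1274) = 1.6024
Iteration 4: beta = 0.6, y = 1.6024 + 0.6*(1.6024 - 1.682) = 1.5546
  grad(y) = -1.6724, v = y - alpha*grad = 1.7399
  prox(v) = soft_thresh(1.7399, 0.1274) = 1.6125
f(x_4) = 3*1.6125^2 - 11*1.6125 + 1.15*|1.6125| = -8.0827


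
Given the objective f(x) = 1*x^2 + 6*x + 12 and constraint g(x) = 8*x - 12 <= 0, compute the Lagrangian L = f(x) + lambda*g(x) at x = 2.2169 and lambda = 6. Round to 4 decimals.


Step 1: Evaluate f(x).
f(2.2169) = 1*2.2169^2 + 6*2.2169 + 12 = 30.216
Step 2: Evaluate g(x).
g(2.2169) = 8*2.2169 - 12 = 5.7352
Step 3: Compute Lagrangian.
L = 30.216 + 6*5.7352 = 64.6272


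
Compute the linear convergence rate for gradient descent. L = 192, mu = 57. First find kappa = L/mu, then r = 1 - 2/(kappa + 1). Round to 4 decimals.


Step 1: Compute the condition number.
kappa = L/mu = 192/57 = 3.3684
Step 2: Compute the convergence rate.
r = 1 - 2/(kappa + 1) = 1 - 2*mu/(L + mu) = (L - mu)/(L + mu) = 135/249 = 0.5422


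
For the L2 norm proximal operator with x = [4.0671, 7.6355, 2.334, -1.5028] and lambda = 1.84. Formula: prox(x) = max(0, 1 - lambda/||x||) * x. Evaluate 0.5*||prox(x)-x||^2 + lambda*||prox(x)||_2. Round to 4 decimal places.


Step 1: Compute ||x||.
||x|| = 9.0856
Step 2: Compute scaling factor.
scale = max(0, 1 - 1.84/9.0856) = 0.7975
Step 3: prox(x) = [3.2434, 6.0892, 1.8613, -1.1985]
||prox(x)|| = 7.2456
Step 4: Proximal objective.
0.5*||prox-x||^2 = 1.6928
lambda*||prox|| = 13.3319
Total = 15.0247


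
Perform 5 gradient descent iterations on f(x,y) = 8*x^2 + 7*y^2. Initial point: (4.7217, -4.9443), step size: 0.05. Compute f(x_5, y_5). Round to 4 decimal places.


Gradient descent on f(x,y) = 8*x^2 + 7*y^2.
Starting point: (4.7217, -4.9443), alpha = 0.05
Step 1: grad_x = 2*8*4.7217 = 75.5472, grad_y = 2*7*-4.9443 = -69.2202
  x_1 = 4.7217 - 0.05*75.5472 = 0.9443
  y_1 = -4.9443 - 0.05*-69.2202 = -1.4833
Step 2: grad_x = 2*8*0.9443 = 15.1094, grad_y = 2*7*-1.4833 = -20.7661
  x_2 = 0.9443 - 0.05*15.1094 = 0.1889
  y_2 = -1.4833 - 0.05*-20.7661 = -0.445
Step 3: grad_x = 2*8*0.1889 = 3.0219, grad_y = 2*7*-0.445 = -6.2298
  x_3 = 0.1889 - 0.05*3.0219 = 0.0378
  y_3 = -0.445 - 0.05*-6.2298 = -0.1335
Step 4: grad_x = 2*8*0.0378 = 0.6044, grad_y = 2*7*-0.1335 = -1.8689
  x_4 = 0.0378 - 0.05*0.6044 = 0.0076
  y_4 = -0.1335 - 0.05*-1.8689 = -0.04
Step 5: grad_x = 2*8*0.0076 = 0.1209, grad_y = 2*7*-0.04 = -0.5607
  x_5 = 0.0076 - 0.05*0.1209 = 0.0015
  y_5 = -0.04 - 0.05*-0.5607 = -0.012
f(0.0015, -0.012) = 8*0.0015^2 + 7*(-0.012)^2 = 0.001


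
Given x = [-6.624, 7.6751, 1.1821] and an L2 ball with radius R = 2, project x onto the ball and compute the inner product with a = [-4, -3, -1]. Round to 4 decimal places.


Step 1: Compute ||x|| (intermediates to 6 decimals).
||x|| = sqrt((-6.624)^2 + 7.6751^2 + 1.1821^2) = 10.206953
Step 2: Project.
Since ||x|| > R, scale = R/||x|| = 2/10.206953 = 0.195945, proj(x) = scale * x
proj(x) = [-1.29794, 1.503897, 0.231627]
Step 3: Dot product.
a^T * proj(x) = -4*(-1.29794) - 3*1.503897 - 1*0.231627 = 0.4484


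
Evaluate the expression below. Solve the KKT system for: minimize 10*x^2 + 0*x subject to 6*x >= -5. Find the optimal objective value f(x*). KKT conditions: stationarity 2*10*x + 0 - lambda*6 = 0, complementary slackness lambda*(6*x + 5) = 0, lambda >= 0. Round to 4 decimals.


Step 1: Try lambda = 0 (constraint inactive).
Stationarity: 2*10*x + 0 = 0
x* = 0/(2*10) = 0.0
Check constraint: 6*0.0 = 0.0 >= -5 -- satisfied.
Step 2: Compute optimal value.
f(x*) = 10*0.0^2 + 0*0.0 = 0.0


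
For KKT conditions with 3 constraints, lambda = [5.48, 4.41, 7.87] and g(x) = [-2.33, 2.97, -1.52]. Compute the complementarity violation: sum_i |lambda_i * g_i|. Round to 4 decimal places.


KKT complementary slackness check:
lambda_1 * g_1 = 5.48 * -2.33 = -12.7684
lambda_2 * g_2 = 4.41 * 2.97 = 13.0977
lambda_3 * g_3 = 7.87 * -1.52 = -11.9624
Total violation = 12.7684 + 13.0977 + 11.9624 = 37.8285


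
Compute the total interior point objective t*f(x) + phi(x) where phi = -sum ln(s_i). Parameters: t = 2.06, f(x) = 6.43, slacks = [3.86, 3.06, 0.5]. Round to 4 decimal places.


Step 1: Compute log-barrier.
ln values: [1.3507, 1.1184, -0.6931]
phi = -(1.3507 + 1.1184 - 0.6931) = -1.7759
Step 2: Compute augmented objective.
t*f(x) = 2.06*6.43 = 13.2458
Total = 13.2458 - 1.7759 = 11.4699


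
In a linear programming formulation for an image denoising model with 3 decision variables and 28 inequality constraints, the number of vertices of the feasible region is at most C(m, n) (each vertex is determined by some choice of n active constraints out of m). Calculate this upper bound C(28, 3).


Each vertex corresponds to some choice of n active constraints out of m, so the number of vertices is at most C(m, n) = m! / (n!(m-n)!).
m = 28, n = 3
Numerator: 28 * 27 * 26
Denominator: 3! = 6
C(28, 3) = 3276


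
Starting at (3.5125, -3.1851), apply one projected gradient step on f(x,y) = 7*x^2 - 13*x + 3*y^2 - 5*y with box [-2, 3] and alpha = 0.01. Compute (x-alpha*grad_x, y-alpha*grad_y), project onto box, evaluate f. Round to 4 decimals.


Step 1: Compute gradient at (3.5125, -3.1851).
grad_x = 2*7*3.5125 - 13 = 36.175
grad_y = 2*3*-3.1851 - 5 = -24.1106
Step 2: Gradient step.
x_raw = 3.5125 - 0.01*36.175 = 3.1508
y_raw = -3.1851 - 0.01*-24.1106 = -2.944
Step 3: Project onto [-2, 3].
x_proj = clip(3.1508) = 3.0
y_proj = clip(-2.944) = -2.0
Step 4: Evaluate f.
f(3.0, -2.0) = 46.0


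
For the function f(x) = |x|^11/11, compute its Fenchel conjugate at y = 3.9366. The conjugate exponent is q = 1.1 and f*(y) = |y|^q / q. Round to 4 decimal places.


The conjugate exponent q satisfies 1/p + 1/q = 1.
p = 11, so q = 11/(11 - 1) = 1.1
|y|^q = 3.9366^1.1 = 4.5147
f*(3.9366) = 4.5147 / 1.1 = 4.1043


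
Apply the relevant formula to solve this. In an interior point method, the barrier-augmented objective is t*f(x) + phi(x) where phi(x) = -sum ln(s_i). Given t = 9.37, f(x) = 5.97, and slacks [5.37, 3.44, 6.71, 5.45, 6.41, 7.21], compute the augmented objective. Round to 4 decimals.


Step 1: Compute log-barrier.
ln values: [1.6808, 1.2355, 1.9036, 1.6956, 1.8579, 1.9755]
phi = -(1.6808 + 1.2355 + 1.9036 + 1.6956 + 1.8579 + 1.9755) = -10.3488
Step 2: Compute augmented objective.
t*f(x) = 9.37*5.97 = 55.9389
Total = 55.9389 - 10.3488 = 45.5901


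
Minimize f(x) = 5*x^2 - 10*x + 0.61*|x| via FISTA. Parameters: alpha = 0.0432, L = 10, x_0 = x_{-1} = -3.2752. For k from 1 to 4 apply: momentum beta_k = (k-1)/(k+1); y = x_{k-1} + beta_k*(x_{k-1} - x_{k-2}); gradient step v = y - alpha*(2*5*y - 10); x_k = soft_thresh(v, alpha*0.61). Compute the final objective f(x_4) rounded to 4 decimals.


FISTA on f(x) = 5*x^2 - 10*x + 0.61*|x|
L = 10, alpha = 0.0432
Iteration 1: beta = 0.0, y = -3.2752 + 0.0*(-3.2752 + 3.2752) = -3.2752
  grad(y) = -42.752, v = y - alpha*grad = -1.4283
  prox(v) = soft_thresh(-1.4283, 0.0264) = -1.402
Iteration 2: beta = 0.3333, y = -1.402 + 0.3333*(-1.402 + 3.2752) = -0.7775
  grad(y) = -17.7755, v = y - alpha*grad = -0.0096
  prox(v) = soft_thresh(-0.0096, 0.0264) = 0.0
Iteration 3: beta = 0.5, y = 0.0 + 0.5*(0.0 + 1.402) = 0.701
  grad(y) = -2.9902, v = y - alpha*grad = 0.8302
  prox(v) = soft_thresh(0.8302, 0.0264) = 0.8038
Iteration 4: beta = 0.6, y = 0.8038 + 0.6*(0.8038 - 0.0) = 1.2861
  grad(y) = 2.8609, v = y - alpha*grad = 1.1625
  prox(v) = soft_thresh(1.1625, 0.0264) = 1.1361
f(x_4) = 5*1.1361^2 - 10*1.1361 + 0.61*|1.1361| = -4.2143


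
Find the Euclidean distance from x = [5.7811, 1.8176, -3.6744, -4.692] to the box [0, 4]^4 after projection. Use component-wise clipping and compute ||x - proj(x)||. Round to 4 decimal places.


Project each component onto [0, 4].
clip(5.7811) = 4.0, clip(1.8176) = 1.8176, clip(-3.6744) = 0.0, clip(-4.692) = 0.0
Projection = [4.0, 1.8176, 0.0, 0.0]
Squared diffs: [3.1723, 0.0, 13.5012, 22.0149]
Distance = sqrt(38.6884) = 6.22


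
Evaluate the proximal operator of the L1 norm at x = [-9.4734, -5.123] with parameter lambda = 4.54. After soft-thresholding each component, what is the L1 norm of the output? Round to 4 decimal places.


Soft-thresholding with lambda = 4.54:
prox(-9.4734) = sign(-9.4734)*max(|-9.4734| - 4.54, 0) = -4.9334
prox(-5.123) = sign(-5.123)*max(|-5.123| - 4.54, 0) = -0.583
prox(x) = [-4.9334, -0.583]
||prox(x)||_1 = 4.9334 + 0.583 = 5.5164


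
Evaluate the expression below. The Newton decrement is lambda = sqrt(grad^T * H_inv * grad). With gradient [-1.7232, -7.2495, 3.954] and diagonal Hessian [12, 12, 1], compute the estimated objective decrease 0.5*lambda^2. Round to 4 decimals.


Step 1: H is diagonal, so H^(-1) * g = [-0.1436, -0.6041, 3.954].
Step 2: g^T H^(-1) g = sum_i g_i^2 / H_ii
  = (-1.7232)^2/12 + (-7.2495)^2/12 + (3.954)^2/1
  = 0.2475 + 4.3796 + 15.6341 = 20.2612
Step 3: Objective decrease = 0.5 * g^T H^(-1) g = 10.1306


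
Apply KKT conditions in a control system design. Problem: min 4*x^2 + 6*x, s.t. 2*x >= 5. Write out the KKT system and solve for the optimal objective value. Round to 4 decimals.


Step 1: Try lambda = 0 (constraint inactive).
x_unc = -6/(2*4) = -0.75
Check: 2*-0.75 = -1.5 < 5 -- violated!
Step 2: Constraint must be active: 2*x = 5
x* = 5/2 = 2.5
lambda = (2*4*2.5 + 6)/2 = 13.0
Step 3: Compute optimal value.
f(x*) = 4*2.5^2 + 6*2.5 = 40.0


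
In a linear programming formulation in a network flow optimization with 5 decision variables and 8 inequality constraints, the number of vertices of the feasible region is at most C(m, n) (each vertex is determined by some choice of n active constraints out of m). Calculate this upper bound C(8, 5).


Each vertex corresponds to some choice of n active constraints out of m, so the number of vertices is at most C(m, n) = m! / (n!(m-n)!).
m = 8, n = 5
Numerator: 8 * 7 * 6 * 5 * 4
Denominator: 5! = 120
C(8, 5) = 56


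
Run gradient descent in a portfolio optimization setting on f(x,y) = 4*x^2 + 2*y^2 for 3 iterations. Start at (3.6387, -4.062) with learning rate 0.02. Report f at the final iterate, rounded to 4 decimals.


Gradient descent on f(x,y) = 4*x^2 + 2*y^2.
Starting point: (3.6387, -4.062), alpha = 0.02
Step 1: grad_x = 2*4*3.6387 = 29.1096, grad_y = 2*2*-4.062 = -16.248
  x_1 = 3.6387 - 0.02*29.1096 = 3.0565
  y_1 = -4.062 - 0.02*-16.248 = -3.737
Step 2: grad_x = 2*4*3.0565 = 24.4521, grad_y = 2*2*-3.737 = -14.9482
  x_2 = 3.0565 - 0.02*24.4521 = 2.5675
  y_2 = -3.737 - 0.02*-14.9482 = -3.4381
Step 3: grad_x = 2*4*2.5675 = 20.5397, grad_y = 2*2*-3.4381 = -13.7523
  x_3 = 2.5675 - 0.02*20.5397 = 2.1567
  y_3 = -3.4381 - 0.02*-13.7523 = -3.163
f(2.1567, -3.163) = 4*2.1567^2 + 2*(-3.163)^2 = 38.6145


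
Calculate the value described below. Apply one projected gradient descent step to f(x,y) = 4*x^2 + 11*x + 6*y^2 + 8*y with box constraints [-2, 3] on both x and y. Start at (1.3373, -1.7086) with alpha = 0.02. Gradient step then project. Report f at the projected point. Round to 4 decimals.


Step 1: Compute gradient at (1.3373, -1.7086).
grad_x = 2*4*1.3373 + 11 = 21.6984
grad_y = 2*6*-1.7086 + 8 = -12.5032
Step 2: Gradient step.
x_raw = 1.3373 - 0.02*21.6984 = 0.9033
y_raw = -1.7086 - 0.02*-12.5032 = -1.4585
Step 3: Project onto [-2, 3].
x_proj = clip(0.9033) = 0.9033
y_proj = clip(-1.4585) = -1.4585
Step 4: Evaluate f.
f(0.9033, -1.4585) = 14.2964


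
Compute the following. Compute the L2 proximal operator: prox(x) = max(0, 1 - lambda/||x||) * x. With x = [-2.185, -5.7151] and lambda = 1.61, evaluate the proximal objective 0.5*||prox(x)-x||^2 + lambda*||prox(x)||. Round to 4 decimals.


Step 1: Compute ||x||.
||x|| = 6.1185
Step 2: Compute scaling factor.
scale = max(0, 1 - 1.61/6.1185) = 0.7369
Step 3: prox(x) = [-1.6101, -4.2113]
||prox(x)|| = 4.5085
Step 4: Proximal objective.
0.5*||prox-x||^2 = 1.2961
lambda*||prox|| = 7.2587
Total = 8.5548


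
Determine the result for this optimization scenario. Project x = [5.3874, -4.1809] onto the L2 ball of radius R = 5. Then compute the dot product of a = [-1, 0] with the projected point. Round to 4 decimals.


Step 1: Compute ||x|| (intermediates to 6 decimals).
||x|| = sqrt(5.3874^2 + (-4.1809)^2) = 6.819384
Step 2: Project.
Since ||x|| > R, scale = R/||x|| = 5/6.819384 = 0.733204, proj(x) = scale * x
proj(x) = [3.950063, -3.065453]
Step 3: Dot product.
a^T * proj(x) = -1*3.950063 + 0*(-3.065453) = -3.9501


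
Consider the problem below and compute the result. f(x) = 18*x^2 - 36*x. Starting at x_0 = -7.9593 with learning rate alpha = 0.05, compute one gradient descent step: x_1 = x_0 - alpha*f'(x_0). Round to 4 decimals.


We compute the gradient at x_0 and apply the update.
f'(x) = 36*x - 36
f'(-7.9593) = 36*-7.9593 - 36 = -322.5348
x_1 = -7.9593 - 0.05*-322.5348 = 8.1674


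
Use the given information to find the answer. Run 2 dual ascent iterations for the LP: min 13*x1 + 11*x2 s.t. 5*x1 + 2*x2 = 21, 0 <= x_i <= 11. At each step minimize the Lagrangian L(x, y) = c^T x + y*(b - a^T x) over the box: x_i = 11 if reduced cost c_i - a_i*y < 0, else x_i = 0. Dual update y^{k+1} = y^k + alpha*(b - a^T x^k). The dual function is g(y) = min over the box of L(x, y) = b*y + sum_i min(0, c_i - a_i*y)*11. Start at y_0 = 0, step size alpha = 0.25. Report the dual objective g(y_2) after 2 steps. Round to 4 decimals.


Dual ascent for LP: min 13*x1 + 11*x2, 5*x1 + 2*x2 = 21, 0 <= x_i <= 11
Step 1: y^k = 0.0, reduced costs: (13.0, 11.0)
  x^k = (0.0, 0.0), subgradient = b - a^T x = 21.0
  y^{k+1} = 0.0 + 0.25*21.0 = 5.25
Step 2: y^k = 5.25, reduced costs: (-13.25, 0.5)
  x^k = (11.0, 0.0), subgradient = b - a^T x = -34.0
  y^{k+1} = 5.25 + 0.25*-34.0 = -3.25
Dual objective at y_2 = -3.25: reduced costs (29.25, 17.5), box minimizer x = (0.0, 0.0)
g(y_2) = b*y + (c1 - a1*y)*x1 + (c2 - a2*y)*x2 = 21*(-3.25) + 29.25*0.0 + 17.5*0.0 = -68.25 + 0.0 + 0.0 = -68.25


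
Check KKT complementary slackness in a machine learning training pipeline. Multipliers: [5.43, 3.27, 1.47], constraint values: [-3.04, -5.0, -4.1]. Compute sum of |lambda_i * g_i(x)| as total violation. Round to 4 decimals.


KKT complementary slackness check:
lambda_1 * g_1 = 5.43 * -3.04 = -16.5072
lambda_2 * g_2 = 3.27 * -5.0 = -16.35
lambda_3 * g_3 = 1.47 * -4.1 = -6.027
Total violation = 16.5072 + 16.35 + 6.027 = 38.8842


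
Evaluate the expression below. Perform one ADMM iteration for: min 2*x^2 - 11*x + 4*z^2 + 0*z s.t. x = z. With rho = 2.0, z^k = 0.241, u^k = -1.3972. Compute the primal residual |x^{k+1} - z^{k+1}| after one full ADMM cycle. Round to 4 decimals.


ADMM iteration with rho = 2.0, z^k = 0.241, u^k = -1.3972
Step 1: x-update.
Minimize 2*x^2 - 11*x + (2.0/2)*(x - 0.241 - 1.3972)^2
FOC: (2*2 + 2.0)*x = 11 + 2.0*(0.241 + 1.3972)
x^{k+1} = 2.3794
Step 2: z-update.
Minimize 4*z^2 + 0*z + (2.0/2)*(2.3794 - z - 1.3972)^2
FOC: (2*4 + 2.0)*z = 0 + 2.0*(2.3794 - 1.3972)
z^{k+1} = 0.1964
Step 3: u-update.
u^{k+1} = -1.3972 + 2.3794 - 0.1964 = 0.7858
Step 4: Primal residual = |2.3794 - 0.1964| = 2.183


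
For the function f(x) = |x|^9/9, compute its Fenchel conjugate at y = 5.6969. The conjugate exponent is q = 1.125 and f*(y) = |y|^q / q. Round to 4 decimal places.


The conjugate exponent q satisfies 1/p + 1/q = 1.
p = 9, so q = 9/(9 - 1) = 1.125
|y|^q = 5.6969^1.125 = 7.081
f*(5.6969) = 7.081 / 1.125 = 6.2942


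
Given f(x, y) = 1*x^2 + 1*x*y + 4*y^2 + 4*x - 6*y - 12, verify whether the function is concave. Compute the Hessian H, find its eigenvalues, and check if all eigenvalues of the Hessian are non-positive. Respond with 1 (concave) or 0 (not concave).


The Hessian of f(x,y) = 1*x^2 + 1*x*y + 4*y^2 + 4*x - 6*y - 12 is:
H = [[2, 1], [1, 8]]
Trace = 2 + 8 = 10
Determinant = 2*8 - (1)^2 = 15
Discriminant = (10)^2 - 4*15 = 40.0
Eigenvalues: lambda_1 = 1.8377, lambda_2 = 8.1623
The function is not concave.

0


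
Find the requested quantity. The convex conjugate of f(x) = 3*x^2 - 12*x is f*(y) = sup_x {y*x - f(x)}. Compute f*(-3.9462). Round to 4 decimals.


f*(y) = sup_x {y*x - a*x^2 - b*x} = sup_x {(y-b)*x - a*x^2}
FOC: (y - b) - 2a*x = 0 => x* = (y - b)/(2a)
x* = (-3.9462 + 12)/(2*3) = 1.3423
f*(-3.9462) = (y-b)^2/(4a) = (-3.9462 + 12)^2/(4*3)
= 64.8637/12 = 5.4053


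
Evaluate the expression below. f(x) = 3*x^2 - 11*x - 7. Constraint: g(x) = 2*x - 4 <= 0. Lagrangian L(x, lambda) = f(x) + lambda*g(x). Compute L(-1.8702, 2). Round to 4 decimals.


Step 1: Evaluate f(x).
f(-1.8702) = 3*(-1.8702)^2 - 11*(-1.8702) - 7 = 24.0651
Step 2: Evaluate g(x).
g(-1.8702) = 2*-1.8702 - 4 = -7.7404
Step 3: Compute Lagrangian.
L = 24.0651 + 2*-7.7404 = 8.5843


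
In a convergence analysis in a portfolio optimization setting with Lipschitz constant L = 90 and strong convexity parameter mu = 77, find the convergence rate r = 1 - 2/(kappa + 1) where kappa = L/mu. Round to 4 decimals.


Step 1: Compute the condition number.
kappa = L/mu = 90/77 = 1.1688
Step 2: Compute the convergence rate.
r = 1 - 2/(kappa + 1) = 1 - 2*mu/(L + mu) = (L - mu)/(L + mu) = 13/167 = 0.0778


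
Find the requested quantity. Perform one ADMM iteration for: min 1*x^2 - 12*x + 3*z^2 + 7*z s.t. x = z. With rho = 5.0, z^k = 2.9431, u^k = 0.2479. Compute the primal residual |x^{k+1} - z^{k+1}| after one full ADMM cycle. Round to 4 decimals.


ADMM iteration with rho = 5.0, z^k = 2.9431, u^k = 0.2479
Step 1: x-update.
Minimize 1*x^2 - 12*x + (5.0/2)*(x - 2.9431 + 0.2479)^2
FOC: (2*1 + 5.0)*x = 12 + 5.0*(2.9431 - 0.2479)
x^{k+1} = 3.6394
Step 2: z-update.
Minimize 3*z^2 + 7*z + (5.0/2)*(3.6394 - z + 0.2479)^2
FOC: (2*3 + 5.0)*z = -7 + 5.0*(3.6394 + 0.2479)
z^{k+1} = 1.1306
Step 3: u-update.
u^{k+1} = 0.2479 + 3.6394 - 1.1306 = 2.7567
Step 4: Primal residual = |3.6394 - 1.1306| = 2.5088


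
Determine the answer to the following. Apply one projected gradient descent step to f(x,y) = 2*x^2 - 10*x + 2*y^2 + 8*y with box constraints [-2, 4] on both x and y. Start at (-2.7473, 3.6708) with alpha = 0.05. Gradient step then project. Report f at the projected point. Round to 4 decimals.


Step 1: Compute gradient at (-2.7473, 3.6708).
grad_x = 2*2*-2.7473 - 10 = -20.9892
grad_y = 2*2*3.6708 + 8 = 22.6832
Step 2: Gradient step.
x_raw = -2.7473 - 0.05*-20.9892 = -1.6978
y_raw = 3.6708 - 0.05*22.6832 = 2.5366
Step 3: Project onto [-2, 4].
x_proj = clip(-1.6978) = -1.6978
y_proj = clip(2.5366) = 2.5366
Step 4: Evaluate f.
f(-1.6978, 2.5366) = 55.9059


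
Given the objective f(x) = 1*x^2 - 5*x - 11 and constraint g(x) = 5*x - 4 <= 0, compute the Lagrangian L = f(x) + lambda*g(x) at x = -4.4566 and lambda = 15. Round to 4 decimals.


Step 1: Evaluate f(x).
f(-4.4566) = 1*(-4.4566)^2 - 5*(-4.4566) - 11 = 31.1443
Step 2: Evaluate g(x).
g(-4.4566) = 5*-4.4566 - 4 = -26.283
Step 3: Compute Lagrangian.
L = 31.1443 + 15*-26.283 = -363.1007


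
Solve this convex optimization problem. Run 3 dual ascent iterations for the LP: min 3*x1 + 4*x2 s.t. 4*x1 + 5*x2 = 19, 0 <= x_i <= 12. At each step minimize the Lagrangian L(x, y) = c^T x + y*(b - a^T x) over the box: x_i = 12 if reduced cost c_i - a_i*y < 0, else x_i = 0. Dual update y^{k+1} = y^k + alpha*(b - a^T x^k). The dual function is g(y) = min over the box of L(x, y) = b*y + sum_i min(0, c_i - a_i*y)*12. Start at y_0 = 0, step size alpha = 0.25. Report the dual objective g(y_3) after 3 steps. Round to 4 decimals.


Dual ascent for LP: min 3*x1 + 4*x2, 4*x1 + 5*x2 = 19, 0 <= x_i <= 12
Step 1: y^k = 0.0, reduced costs: (3.0, 4.0)
  x^k = (0.0, 0.0), subgradient = b - a^T x = 19.0
  y^{k+1} = 0.0 + 0.25*19.0 = 4.75
Step 2: y^k = 4.75, reduced costs: (-16.0, -19.75)
  x^k = (12.0, 12.0), subgradient = b - a^T x = -89.0
  y^{k+1} = 4.75 + 0.25*-89.0 = -17.5
Step 3: y^k = -17.5, reduced costs: (73.0, 91.5)
  x^k = (0.0, 0.0), subgradient = b - a^T x = 19.0
  y^{k+1} = -17.5 + 0.25*19.0 = -12.75
Dual objective at y_3 = -12.75: reduced costs (54.0, 67.75), box minimizer x = (0.0, 0.0)
g(y_3) = b*y + (c1 - a1*y)*x1 + (c2 - a2*y)*x2 = 19*(-12.75) + 54.0*0.0 + 67.75*0.0 = -242.25 + 0.0 + 0.0 = -242.25


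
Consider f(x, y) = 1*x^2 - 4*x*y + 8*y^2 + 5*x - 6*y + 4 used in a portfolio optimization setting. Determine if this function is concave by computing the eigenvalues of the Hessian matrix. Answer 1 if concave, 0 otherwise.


The Hessian of f(x,y) = 1*x^2 - 4*x*y + 8*y^2 + 5*x - 6*y + 4 is:
H = [[2, -4], [-4, 16]]
Trace = 2 + 16 = 18
Determinant = 2*16 - (-4)^2 = 16
Discriminant = (18)^2 - 4*16 = 260.0
Eigenvalues: lambda_1 = 0.9377, lambda_2 = 17.0623
The function is not concave.

0


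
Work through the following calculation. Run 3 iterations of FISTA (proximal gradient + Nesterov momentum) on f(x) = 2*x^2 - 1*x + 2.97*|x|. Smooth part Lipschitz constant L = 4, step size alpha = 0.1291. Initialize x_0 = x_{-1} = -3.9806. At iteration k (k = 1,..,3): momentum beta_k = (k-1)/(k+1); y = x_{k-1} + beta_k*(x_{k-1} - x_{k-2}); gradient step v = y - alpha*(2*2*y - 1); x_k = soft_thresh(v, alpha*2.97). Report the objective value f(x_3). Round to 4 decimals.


FISTA on f(x) = 2*x^2 - 1*x + 2.97*|x|
L = 4, alpha = 0.1291
Iteration 1: beta = 0.0, y = -3.9806 + 0.0*(-3.9806 + 3.9806) = -3.9806
  grad(y) = -16.9224, v = y - alpha*grad = -1.7959
  prox(v) = soft_thresh(-1.7959, 0.3834) = -1.4125
Iteration 2: beta = 0.3333, y = -1.4125 + 0.3333*(-1.4125 + 3.9806) = -0.5565
  grad(y) = -3.2258, v = y - alpha*grad = -0.14
  prox(v) = soft_thresh(-0.14, 0.3834) = 0.0
Iteration 3: beta = 0.5, y = 0.0 + 0.5*(0.0 + 1.4125) = 0.7062
  grad(y) = 1.825, v = y - alpha*grad = 0.4706
  prox(v) = soft_thresh(0.4706, 0.3834) = 0.0872
f(x_3) = 2*0.0872^2 - 1*0.0872 + 2.97*|0.0872| = 0.187


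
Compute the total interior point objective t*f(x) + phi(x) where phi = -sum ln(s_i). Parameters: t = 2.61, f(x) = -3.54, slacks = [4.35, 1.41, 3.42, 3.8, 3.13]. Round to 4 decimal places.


Step 1: Compute log-barrier.
ln values: [1.4702, 0.3436, 1.2296, 1.335, 1.141]
phi = -(1.4702 + 0.3436 + 1.2296 + 1.335 + 1.141) = -5.5194
Step 2: Compute augmented objective.
t*f(x) = 2.61*-3.54 = -9.2394
Total = -9.2394 - 5.5194 = -14.7588


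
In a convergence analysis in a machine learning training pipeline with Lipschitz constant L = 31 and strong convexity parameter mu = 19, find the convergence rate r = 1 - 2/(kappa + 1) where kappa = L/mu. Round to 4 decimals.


Step 1: Compute the condition number.
kappa = L/mu = 31/19 = 1.6316
Step 2: Compute the convergence rate.
r = 1 - 2/(kappa + 1) = 1 - 2*mu/(L + mu) = (L - mu)/(L + mu) = 12/50 = 0.24


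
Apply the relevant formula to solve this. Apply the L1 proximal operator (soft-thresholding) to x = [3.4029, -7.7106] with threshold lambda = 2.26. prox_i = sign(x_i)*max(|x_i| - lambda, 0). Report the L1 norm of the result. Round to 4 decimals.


Soft-thresholding with lambda = 2.26:
prox(3.4029) = sign(3.4029)*max(|3.4029| - 2.26, 0) = 1.1429
prox(-7.7106) = sign(-7.7106)*max(|-7.7106| - 2.26, 0) = -5.4506
prox(x) = [1.1429, -5.4506]
||prox(x)||_1 = 1.1429 + 5.4506 = 6.5935


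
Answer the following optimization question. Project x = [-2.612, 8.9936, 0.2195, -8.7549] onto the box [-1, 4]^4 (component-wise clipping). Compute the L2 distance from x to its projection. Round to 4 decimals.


Project each component onto [-1, 4].
clip(-2.612) = -1.0, clip(8.9936) = 4.0, clip(0.2195) = 0.2195, clip(-8.7549) = -1.0
Projection = [-1.0, 4.0, 0.2195, -1.0]
Squared diffs: [2.5985, 24.936, 0.0, 60.1385]
Distance = sqrt(87.673) = 9.3634


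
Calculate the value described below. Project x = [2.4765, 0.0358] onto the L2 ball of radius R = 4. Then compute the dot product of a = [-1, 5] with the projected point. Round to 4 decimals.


Step 1: Compute ||x|| (intermediates to 6 decimals).
||x|| = sqrt(2.4765^2 + 0.0358^2) = 2.476759
Step 2: Project.
Since ||x|| <= R, proj = x (no scaling needed).
proj(x) = [2.4765, 0.0358]
Step 3: Dot product.
a^T * proj(x) = -1*2.4765 + 5*0.0358 = -2.2975


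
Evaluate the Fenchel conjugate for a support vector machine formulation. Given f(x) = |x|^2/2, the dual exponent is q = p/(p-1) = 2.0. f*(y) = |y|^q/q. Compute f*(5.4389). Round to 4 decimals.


The conjugate exponent q satisfies 1/p + 1/q = 1.
p = 2, so q = 2/(2 - 1) = 2.0
|y|^q = 5.4389^2.0 = 29.5816
f*(5.4389) = 29.5816 / 2.0 = 14.7908


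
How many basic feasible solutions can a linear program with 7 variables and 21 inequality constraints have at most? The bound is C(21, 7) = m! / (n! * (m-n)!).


Each vertex corresponds to some choice of n active constraints out of m, so the number of vertices is at most C(m, n) = m! / (n!(m-n)!).
m = 21, n = 7
Numerator: 21 * 20 * 19 * 18 * 17 * 16 * 15
Denominator: 7! = 5040
C(21, 7) = 116280


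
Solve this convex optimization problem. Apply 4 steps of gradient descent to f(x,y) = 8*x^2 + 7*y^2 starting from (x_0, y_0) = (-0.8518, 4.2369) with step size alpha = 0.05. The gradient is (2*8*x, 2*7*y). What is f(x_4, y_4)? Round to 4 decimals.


Gradient descent on f(x,y) = 8*x^2 + 7*y^2.
Starting point: (-0.8518, 4.2369), alpha = 0.05
Step 1: grad_x = 2*8*-0.8518 = -13.6288, grad_y = 2*7*4.2369 = 59.3166
  x_1 = -0.8518 - 0.05*-13.6288 = -0.1704
  y_1 = 4.2369 - 0.05*59.3166 = 1.2711
Step 2: grad_x = 2*8*-0.1704 = -2.7258, grad_y = 2*7*1.2711 = 17.795
  x_2 = -0.1704 - 0.05*-2.7258 = -0.0341
  y_2 = 1.2711 - 0.05*17.795 = 0.3813
Step 3: grad_x = 2*8*-0.0341 = -0.5452, grad_y = 2*7*0.3813 = 5.3385
  x_3 = -0.0341 - 0.05*-0.5452 = -0.0068
  y_3 = 0.3813 - 0.05*5.3385 = 0.1144
Step 4: grad_x = 2*8*-0.0068 = -0.109, grad_y = 2*7*0.1144 = 1.6015
  x_4 = -0.0068 - 0.05*-0.109 = -0.0014
  y_4 = 0.1144 - 0.05*1.6015 = 0.0343
f(-0.0014, 0.0343) = 8*(-0.0014)^2 + 7*0.0343^2 = 0.0083


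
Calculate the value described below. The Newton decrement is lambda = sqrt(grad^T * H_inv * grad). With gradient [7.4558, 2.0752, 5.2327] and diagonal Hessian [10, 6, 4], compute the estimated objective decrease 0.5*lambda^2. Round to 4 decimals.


Step 1: H is diagonal, so H^(-1) * g = [0.7456, 0.3459, 1.3082].
Step 2: g^T H^(-1) g = sum_i g_i^2 / H_ii
  = (7.4558)^2/10 + (2.0752)^2/6 + (5.2327)^2/4
  = 5.5589 + 0.7177 + 6.8453 = 13.1219
Step 3: Objective decrease = 0.5 * g^T H^(-1) g = 6.561


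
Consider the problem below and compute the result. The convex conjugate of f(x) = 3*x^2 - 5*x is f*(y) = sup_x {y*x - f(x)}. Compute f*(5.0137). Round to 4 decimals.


f*(y) = sup_x {y*x - a*x^2 - b*x} = sup_x {(y-b)*x - a*x^2}
FOC: (y - b) - 2a*x = 0 => x* = (y - b)/(2a)
x* = (5.0137 + 5)/(2*3) = 1.669
f*(5.0137) = (y-b)^2/(4a) = (5.0137 + 5)^2/(4*3)
= 100.2742/12 = 8.3562
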